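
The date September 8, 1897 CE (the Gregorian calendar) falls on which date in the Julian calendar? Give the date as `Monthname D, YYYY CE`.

For dates in this range the Gregorian date is 12 days ahead of the Julian.
8 September 1897 Gregorian − 12 days → 27 August 1897 Julian.

August 27, 1897 CE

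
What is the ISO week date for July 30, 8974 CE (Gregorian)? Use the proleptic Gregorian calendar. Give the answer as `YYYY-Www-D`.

8974-W30-6

The weekday is Saturday (ISO weekday 6).
That Saturday belongs to ISO week 30 of ISO year 8974.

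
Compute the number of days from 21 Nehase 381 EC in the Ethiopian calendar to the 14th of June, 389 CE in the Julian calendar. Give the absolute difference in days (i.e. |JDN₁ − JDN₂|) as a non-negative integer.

61

First date → JDN 1863366; second date → JDN 1863305.
The interval is |1863366 − 1863305| = 61 days.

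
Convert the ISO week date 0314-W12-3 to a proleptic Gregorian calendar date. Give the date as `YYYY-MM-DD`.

ISO week 1 of 314 is the week containing the first Thursday of 314.
Week 12, day 3 (Wednesday) lands on 0314-03-18.

0314-03-18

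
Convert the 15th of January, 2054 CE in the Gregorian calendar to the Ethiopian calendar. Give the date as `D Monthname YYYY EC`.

Both dates share Julian Day Number 2471283; in the Ethiopian calendar that is 7 Tir 2046 EC.

7 Tir 2046 EC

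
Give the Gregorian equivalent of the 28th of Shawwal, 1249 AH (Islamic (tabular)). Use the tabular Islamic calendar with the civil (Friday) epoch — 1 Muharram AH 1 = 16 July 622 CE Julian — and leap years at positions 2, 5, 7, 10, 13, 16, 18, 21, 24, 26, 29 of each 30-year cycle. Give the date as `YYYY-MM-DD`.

1834-03-10

Both dates share Julian Day Number 2390983; in the Gregorian calendar that is 10 March 1834 CE.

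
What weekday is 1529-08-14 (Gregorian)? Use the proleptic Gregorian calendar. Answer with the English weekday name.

2279741 ≡ 2 (mod 7); counting from Monday = 0 gives Wednesday.

Wednesday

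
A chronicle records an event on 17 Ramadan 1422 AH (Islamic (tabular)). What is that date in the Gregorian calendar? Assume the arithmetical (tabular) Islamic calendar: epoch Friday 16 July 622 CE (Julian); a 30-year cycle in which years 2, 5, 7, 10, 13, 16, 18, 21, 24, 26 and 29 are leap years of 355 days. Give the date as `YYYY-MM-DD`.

Julian Day Number of the source date = 2452247.
Converting JDN 2452247 to the Gregorian calendar gives 3 December 2001 CE.

2001-12-03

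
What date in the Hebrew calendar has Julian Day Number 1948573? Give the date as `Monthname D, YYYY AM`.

Kislev 17, 4383 AM

The proleptic Gregorian equivalent of JDN 1948573 is 29 November 622.
In the Hebrew calendar that day is Kislev 17, 4383 AM.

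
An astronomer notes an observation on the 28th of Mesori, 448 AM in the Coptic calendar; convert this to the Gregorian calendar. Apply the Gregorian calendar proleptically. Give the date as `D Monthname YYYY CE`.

25 August 732 CE

Both dates share Julian Day Number 1988654; in the Gregorian calendar that is 25 August 732 CE.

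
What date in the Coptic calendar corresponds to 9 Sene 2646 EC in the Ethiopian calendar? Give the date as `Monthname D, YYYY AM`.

The source date corresponds to 21 June 2654 in the Gregorian calendar (JDN 2690585).
That day falls on 9 Paoni 2370 AM in the Coptic calendar.

Paoni 9, 2370 AM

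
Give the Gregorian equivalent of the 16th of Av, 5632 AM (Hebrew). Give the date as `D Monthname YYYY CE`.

20 August 1872 CE

Julian Day Number of the source date = 2405026.
Converting JDN 2405026 to the Gregorian calendar gives 20 August 1872 CE.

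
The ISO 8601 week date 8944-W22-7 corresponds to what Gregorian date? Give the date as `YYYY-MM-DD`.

ISO week 1 of 8944 is the week containing the first Thursday of 8944.
Week 22, day 7 (Sunday) lands on 8944-05-31.

8944-05-31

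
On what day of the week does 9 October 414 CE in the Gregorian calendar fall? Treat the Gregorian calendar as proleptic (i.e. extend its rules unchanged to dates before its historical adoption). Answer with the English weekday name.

Since JDN mod 7 = 3 (0 = Monday), the day is Thursday.

Thursday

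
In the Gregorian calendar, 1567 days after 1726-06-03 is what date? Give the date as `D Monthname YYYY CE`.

17 September 1730 CE

Counting 1567 days forward from JDN 2351622 reaches JDN 2353189, which is 17 September 1730 CE.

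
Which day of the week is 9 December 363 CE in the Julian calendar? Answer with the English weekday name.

In the proleptic Gregorian calendar this is 10 December 363 (JDN 1853986).
1853986 ≡ 1 (mod 7); counting from Monday = 0 gives Tuesday.

Tuesday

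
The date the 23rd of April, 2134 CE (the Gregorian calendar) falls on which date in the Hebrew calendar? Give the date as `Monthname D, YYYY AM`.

Both dates share Julian Day Number 2500600; in the Hebrew calendar that is 28 Nisan 5894 AM.

Nisan 28, 5894 AM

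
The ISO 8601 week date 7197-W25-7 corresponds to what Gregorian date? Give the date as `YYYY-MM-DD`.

ISO week 1 of 7197 is the week containing the first Thursday of 7197.
Week 25, day 7 (Sunday) lands on 7197-06-22.

7197-06-22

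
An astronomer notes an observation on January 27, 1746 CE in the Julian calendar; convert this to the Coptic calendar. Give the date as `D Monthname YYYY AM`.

2 Meshir 1462 AM

Julian Day Number of the source date = 2358811.
Converting JDN 2358811 to the Coptic calendar gives 2 Meshir 1462 AM.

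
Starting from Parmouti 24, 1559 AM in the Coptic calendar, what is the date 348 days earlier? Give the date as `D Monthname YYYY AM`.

JDN of Parmouti 24, 1559 AM = 2394322.
2394322 − 348 = 2393974.
JDN 2393974 in the Coptic calendar is 11 Pashons 1558 AM.

11 Pashons 1558 AM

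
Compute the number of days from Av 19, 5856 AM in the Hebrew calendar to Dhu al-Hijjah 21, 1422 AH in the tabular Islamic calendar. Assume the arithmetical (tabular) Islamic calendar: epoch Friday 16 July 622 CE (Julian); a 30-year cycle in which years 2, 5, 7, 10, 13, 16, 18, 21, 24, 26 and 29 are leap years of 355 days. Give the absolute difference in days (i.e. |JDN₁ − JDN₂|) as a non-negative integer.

34488

JDN of the first date = 2486828.
JDN of the second date = 2452340.
|2452340 − 2486828| = 34488.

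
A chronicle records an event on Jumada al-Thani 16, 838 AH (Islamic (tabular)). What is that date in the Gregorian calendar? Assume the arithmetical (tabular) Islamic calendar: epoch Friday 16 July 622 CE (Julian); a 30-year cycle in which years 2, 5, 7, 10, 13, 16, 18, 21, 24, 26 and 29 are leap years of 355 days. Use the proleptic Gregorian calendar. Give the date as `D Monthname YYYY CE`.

Julian Day Number of the source date = 2245208.
Converting JDN 2245208 to the Gregorian calendar gives 26 January 1435 CE.

26 January 1435 CE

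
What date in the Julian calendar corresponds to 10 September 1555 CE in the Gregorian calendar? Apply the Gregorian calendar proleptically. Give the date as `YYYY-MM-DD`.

The Julian–Gregorian offset here is 10 days (Julian trailing).
10 September 1555 Gregorian − 10 days → 31 August 1555 Julian.

1555-08-31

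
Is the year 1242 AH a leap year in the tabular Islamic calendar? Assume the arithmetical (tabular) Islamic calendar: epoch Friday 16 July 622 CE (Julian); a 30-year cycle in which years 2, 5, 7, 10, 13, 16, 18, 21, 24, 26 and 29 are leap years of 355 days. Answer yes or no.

no

Year 1242 AH is year 12 of its 30-year cycle; leap positions are 2, 5, 7, 10, 13, 16, 18, 21, 24, 26, 29, so it is a common year (354 days).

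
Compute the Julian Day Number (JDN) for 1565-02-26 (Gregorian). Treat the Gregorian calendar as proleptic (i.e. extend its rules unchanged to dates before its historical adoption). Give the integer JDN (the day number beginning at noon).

2292721

JDN 2400001 is 17 November 1858 CE (Gregorian), MJD 0; the target day is −107280 days from there, so JDN = 2292721.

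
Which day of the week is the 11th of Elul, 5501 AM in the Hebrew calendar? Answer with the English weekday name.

Equivalently 23 August 1741 Gregorian, JDN 2357182.
Since JDN mod 7 = 2 (0 = Monday), the day is Wednesday.

Wednesday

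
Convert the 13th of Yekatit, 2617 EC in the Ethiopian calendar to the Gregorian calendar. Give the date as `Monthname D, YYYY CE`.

Both dates share Julian Day Number 2679877; in the Gregorian calendar that is 25 February 2625 CE.

February 25, 2625 CE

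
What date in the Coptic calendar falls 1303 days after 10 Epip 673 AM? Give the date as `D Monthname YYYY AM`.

The starting date is JDN 2070787; 2070787 + 1303 = 2072090.
JDN 2072090 corresponds to 2 Meshir 677 AM.

2 Meshir 677 AM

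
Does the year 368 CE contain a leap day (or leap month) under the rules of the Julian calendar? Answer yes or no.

368 mod 4 = 0, so it is a leap year in the Julian calendar.

yes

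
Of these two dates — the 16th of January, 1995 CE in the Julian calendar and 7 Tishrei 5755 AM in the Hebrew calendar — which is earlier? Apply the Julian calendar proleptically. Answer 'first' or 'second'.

The two dates have Julian Day Numbers 2449747 and 2449608 respectively.
Since 2449608 < 2449747, the second date comes first.

second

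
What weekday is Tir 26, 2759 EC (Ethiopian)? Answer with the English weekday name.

In the Gregorian calendar this is 9 February 2767 (JDN 2731725).
2731725 ≡ 3 (mod 7); counting from Monday = 0 gives Thursday.

Thursday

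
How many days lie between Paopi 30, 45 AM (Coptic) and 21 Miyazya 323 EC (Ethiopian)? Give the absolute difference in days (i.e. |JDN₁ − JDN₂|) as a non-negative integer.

901

JDN of the first date = 1841160.
JDN of the second date = 1842061.
|1842061 − 1841160| = 901.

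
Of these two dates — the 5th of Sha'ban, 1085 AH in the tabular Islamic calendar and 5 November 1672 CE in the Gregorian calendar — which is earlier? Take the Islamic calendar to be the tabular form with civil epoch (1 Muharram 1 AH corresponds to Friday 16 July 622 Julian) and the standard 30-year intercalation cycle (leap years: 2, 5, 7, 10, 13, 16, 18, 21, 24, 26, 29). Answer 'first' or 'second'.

The two dates have Julian Day Numbers 2332784 and 2332055 respectively.
Since 2332055 < 2332784, the second date comes first.

second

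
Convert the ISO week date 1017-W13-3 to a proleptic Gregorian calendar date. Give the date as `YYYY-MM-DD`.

ISO week 1 of 1017 is the week containing the first Thursday of 1017.
Week 13, day 3 (Wednesday) lands on 1017-03-26.

1017-03-26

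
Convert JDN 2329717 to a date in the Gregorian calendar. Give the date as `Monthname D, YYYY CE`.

JDN 2451545 is 1 Jan 2000; 2329717 is −121828 days from there.

June 12, 1666 CE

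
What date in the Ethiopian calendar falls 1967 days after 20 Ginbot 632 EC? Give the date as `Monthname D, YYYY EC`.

The starting date is JDN 1954953; 1954953 + 1967 = 1956920.
JDN 1956920 corresponds to Tikimt 6, 638 EC.

Tikimt 6, 638 EC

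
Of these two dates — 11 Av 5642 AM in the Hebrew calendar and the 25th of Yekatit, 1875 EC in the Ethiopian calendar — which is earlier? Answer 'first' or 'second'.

The two dates have Julian Day Numbers 2408654 and 2408873 respectively.
Since 2408654 < 2408873, the first date comes first.

first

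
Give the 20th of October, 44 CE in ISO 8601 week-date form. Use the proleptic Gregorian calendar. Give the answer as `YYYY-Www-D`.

0044-W42-4

The weekday is Thursday (ISO weekday 4).
That Thursday belongs to ISO week 42 of ISO year 44.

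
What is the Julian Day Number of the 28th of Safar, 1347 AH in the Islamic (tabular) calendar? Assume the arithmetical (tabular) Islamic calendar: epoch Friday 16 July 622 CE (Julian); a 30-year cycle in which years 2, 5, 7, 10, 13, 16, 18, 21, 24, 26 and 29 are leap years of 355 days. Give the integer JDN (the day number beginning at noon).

In the Gregorian calendar the same day is 16 August 1928.
JDN 2299161 is 15 October 1582 CE (Gregorian); the target day is +126314 days from there, so JDN = 2425475.

2425475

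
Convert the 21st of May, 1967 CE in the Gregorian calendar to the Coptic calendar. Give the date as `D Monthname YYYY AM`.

Both dates share Julian Day Number 2439632; in the Coptic calendar that is 13 Pashons 1683 AM.

13 Pashons 1683 AM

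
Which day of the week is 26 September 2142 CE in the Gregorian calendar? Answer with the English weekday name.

Since JDN mod 7 = 2 (0 = Monday), the day is Wednesday.

Wednesday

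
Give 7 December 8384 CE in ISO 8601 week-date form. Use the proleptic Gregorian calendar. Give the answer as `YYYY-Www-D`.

8384-W49-5

The weekday is Friday (ISO weekday 5).
That Friday belongs to ISO week 49 of ISO year 8384.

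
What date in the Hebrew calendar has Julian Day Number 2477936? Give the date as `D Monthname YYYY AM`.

15 Nisan 5832 AM

JDN 2477936 is 3 April 2072 in the Gregorian calendar.
In the Hebrew calendar that day is 15 Nisan 5832 AM.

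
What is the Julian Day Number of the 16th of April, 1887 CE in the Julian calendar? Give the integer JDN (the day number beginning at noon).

In the Gregorian calendar the same day is 28 April 1887.
JDN 2451545 is 1 January 2000 CE (Gregorian); the target day is −41155 days from there, so JDN = 2410390.

2410390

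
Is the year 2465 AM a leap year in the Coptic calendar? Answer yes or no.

2465 mod 4 = 1; in the Coptic calendar a year is leap when year mod 4 = 3, so it is a common year.

no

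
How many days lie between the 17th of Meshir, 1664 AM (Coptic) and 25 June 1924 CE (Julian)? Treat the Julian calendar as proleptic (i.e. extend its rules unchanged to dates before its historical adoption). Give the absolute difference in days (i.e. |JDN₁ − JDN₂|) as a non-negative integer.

8632

First date → JDN 2432607; second date → JDN 2423975.
The interval is |2432607 − 2423975| = 8632 days.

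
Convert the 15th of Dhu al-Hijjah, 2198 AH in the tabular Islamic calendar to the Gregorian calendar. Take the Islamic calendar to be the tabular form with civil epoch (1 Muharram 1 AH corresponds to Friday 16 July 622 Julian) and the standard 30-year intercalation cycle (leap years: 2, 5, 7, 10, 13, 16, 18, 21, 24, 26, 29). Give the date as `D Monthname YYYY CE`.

Both dates share Julian Day Number 2727323; in the Gregorian calendar that is 21 January 2755 CE.

21 January 2755 CE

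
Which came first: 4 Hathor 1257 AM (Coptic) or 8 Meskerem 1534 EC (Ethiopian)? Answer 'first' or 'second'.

first

Converting both to JDN: 2283847 vs 2284156; the smaller is the first.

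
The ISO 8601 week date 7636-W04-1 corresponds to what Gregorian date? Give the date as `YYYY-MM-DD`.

7636-01-21

ISO week 1 of 7636 is the week containing the first Thursday of 7636.
Week 4, day 1 (Monday) lands on 7636-01-21.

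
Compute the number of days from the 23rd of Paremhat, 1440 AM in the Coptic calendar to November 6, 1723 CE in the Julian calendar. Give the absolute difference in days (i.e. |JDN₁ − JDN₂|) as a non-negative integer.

JDN of the first date = 2350827.
JDN of the second date = 2350693.
|2350693 − 2350827| = 134.

134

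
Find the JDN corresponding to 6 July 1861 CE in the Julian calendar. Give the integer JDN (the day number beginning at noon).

2400975

In the Gregorian calendar the same day is 18 July 1861.
JDN 2400001 is 17 November 1858 CE (Gregorian), MJD 0; the target day is +974 days from there, so JDN = 2400975.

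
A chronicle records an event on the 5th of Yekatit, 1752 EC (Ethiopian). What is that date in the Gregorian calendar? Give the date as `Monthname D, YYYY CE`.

February 11, 1760 CE

Both dates share Julian Day Number 2363928; in the Gregorian calendar that is 11 February 1760 CE.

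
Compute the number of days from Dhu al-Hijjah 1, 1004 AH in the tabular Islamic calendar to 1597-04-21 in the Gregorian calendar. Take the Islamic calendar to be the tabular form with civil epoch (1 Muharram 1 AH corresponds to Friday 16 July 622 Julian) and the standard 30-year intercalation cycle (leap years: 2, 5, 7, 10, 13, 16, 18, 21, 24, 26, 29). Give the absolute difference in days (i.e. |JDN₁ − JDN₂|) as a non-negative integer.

268

JDN of the first date = 2304195.
JDN of the second date = 2304463.
|2304463 − 2304195| = 268.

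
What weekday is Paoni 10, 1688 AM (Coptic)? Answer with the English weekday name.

In the Gregorian calendar this is 17 June 1972 (JDN 2441486).
2441486 ≡ 5 (mod 7); counting from Monday = 0 gives Saturday.

Saturday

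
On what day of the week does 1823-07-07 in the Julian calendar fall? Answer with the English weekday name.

Saturday

Equivalently 19 July 1823 Gregorian, JDN 2387096.
Since JDN mod 7 = 5 (0 = Monday), the day is Saturday.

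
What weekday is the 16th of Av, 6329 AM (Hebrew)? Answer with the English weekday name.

Sunday

Equivalently 30 July 2569 Gregorian, JDN 2659579.
2659579 ≡ 6 (mod 7); counting from Monday = 0 gives Sunday.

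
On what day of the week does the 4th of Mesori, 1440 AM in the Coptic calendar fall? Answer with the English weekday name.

Tuesday

Equivalently 8 August 1724 Gregorian, JDN 2350958.
Since JDN mod 7 = 1 (0 = Monday), the day is Tuesday.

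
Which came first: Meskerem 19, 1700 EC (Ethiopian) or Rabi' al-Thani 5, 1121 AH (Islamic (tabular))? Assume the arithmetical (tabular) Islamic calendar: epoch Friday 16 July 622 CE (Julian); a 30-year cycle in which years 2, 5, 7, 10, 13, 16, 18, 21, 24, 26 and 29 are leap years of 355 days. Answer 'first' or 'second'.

first

First date → JDN 2344799; second date → JDN 2345424.
JDN 2344799 < JDN 2345424, so the first date is earlier.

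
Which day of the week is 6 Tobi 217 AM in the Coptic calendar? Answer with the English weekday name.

Monday

This is JDN 1904049 (3 January 501 Gregorian).
JDN 1904049 mod 7 = 0, and JDN 0 was a Monday, so this is a Monday.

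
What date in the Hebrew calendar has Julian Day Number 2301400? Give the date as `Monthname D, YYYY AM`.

The Gregorian equivalent of JDN 2301400 is 1 December 1588.
In the Hebrew calendar that day is Kislev 12, 5349 AM.

Kislev 12, 5349 AM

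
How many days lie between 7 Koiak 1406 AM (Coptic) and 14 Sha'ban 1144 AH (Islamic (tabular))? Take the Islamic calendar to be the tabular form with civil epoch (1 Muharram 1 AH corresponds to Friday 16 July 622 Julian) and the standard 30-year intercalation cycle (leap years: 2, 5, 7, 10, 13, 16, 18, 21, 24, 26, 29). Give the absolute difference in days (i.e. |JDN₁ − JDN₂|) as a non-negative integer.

15399

First date → JDN 2338302; second date → JDN 2353701.
The interval is |2338302 − 2353701| = 15399 days.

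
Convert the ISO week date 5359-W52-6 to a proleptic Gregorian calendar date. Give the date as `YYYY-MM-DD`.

5359-12-29

ISO week 1 of 5359 is the week containing the first Thursday of 5359.
Week 52, day 6 (Saturday) lands on 5359-12-29.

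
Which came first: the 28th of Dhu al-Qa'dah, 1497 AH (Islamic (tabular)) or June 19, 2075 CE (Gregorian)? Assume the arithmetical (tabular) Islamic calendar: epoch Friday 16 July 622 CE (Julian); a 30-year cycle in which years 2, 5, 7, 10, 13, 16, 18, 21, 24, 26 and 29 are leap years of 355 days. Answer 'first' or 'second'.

first

Converting both to JDN: 2478895 vs 2479108; the smaller is the first.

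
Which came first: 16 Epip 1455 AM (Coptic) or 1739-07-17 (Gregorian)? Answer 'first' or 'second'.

second

The two dates have Julian Day Numbers 2356418 and 2356414 respectively.
Since 2356414 < 2356418, the second date comes first.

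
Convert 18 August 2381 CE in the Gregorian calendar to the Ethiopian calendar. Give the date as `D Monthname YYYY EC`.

Julian Day Number of the source date = 2590932.
Converting JDN 2590932 to the Ethiopian calendar gives 9 Nehase 2373 EC.

9 Nehase 2373 EC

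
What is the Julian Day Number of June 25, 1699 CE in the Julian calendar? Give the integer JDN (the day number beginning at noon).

2341793

In the Gregorian calendar the same day is 5 July 1699.
JDN 2400001 is 17 November 1858 CE (Gregorian), MJD 0; the target day is −58208 days from there, so JDN = 2341793.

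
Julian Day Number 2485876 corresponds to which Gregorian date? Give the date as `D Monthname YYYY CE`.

JDN 2451545 is 1 Jan 2000; 2485876 is +34331 days from there.

29 December 2093 CE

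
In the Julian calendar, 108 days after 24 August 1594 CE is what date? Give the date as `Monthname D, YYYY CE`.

December 10, 1594 CE

JDN of 24 August 1594 CE = 2303502.
2303502 + 108 = 2303610.
JDN 2303610 in the Julian calendar is December 10, 1594 CE.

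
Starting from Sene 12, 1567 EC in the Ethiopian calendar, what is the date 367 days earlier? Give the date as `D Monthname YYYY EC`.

10 Sene 1566 EC

JDN of Sene 12, 1567 EC = 2296483.
2296483 − 367 = 2296116.
JDN 2296116 in the Ethiopian calendar is 10 Sene 1566 EC.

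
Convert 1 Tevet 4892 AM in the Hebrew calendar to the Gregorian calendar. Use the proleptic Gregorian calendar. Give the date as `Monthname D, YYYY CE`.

Both dates share Julian Day Number 2134511; in the Gregorian calendar that is 29 December 1131 CE.

December 29, 1131 CE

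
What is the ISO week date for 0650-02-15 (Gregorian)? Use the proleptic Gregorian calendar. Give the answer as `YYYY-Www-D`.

0650-W07-5

The weekday is Friday (ISO weekday 5).
That Friday belongs to ISO week 7 of ISO year 650.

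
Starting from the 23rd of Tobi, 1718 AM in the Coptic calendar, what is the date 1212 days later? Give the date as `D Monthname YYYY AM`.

19 Pashons 1721 AM

The starting date is JDN 2452306; 2452306 + 1212 = 2453518.
JDN 2453518 corresponds to 19 Pashons 1721 AM.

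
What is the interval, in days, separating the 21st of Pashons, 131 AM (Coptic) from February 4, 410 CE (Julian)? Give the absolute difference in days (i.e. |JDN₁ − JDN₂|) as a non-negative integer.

JDN of the first date = 1872772.
JDN of the second date = 1870845.
|1870845 − 1872772| = 1927.

1927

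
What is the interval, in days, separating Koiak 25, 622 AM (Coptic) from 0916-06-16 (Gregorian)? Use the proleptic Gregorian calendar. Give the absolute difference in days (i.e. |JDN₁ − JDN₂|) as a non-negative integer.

First date → JDN 2051964; second date → JDN 2055789.
The interval is |2051964 − 2055789| = 3825 days.

3825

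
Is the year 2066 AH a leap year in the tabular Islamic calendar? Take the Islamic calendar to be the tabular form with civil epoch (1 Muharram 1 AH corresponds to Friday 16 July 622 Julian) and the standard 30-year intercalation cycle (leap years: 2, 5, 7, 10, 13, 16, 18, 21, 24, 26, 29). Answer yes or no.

Year 2066 AH is year 26 of its 30-year cycle; leap positions are 2, 5, 7, 10, 13, 16, 18, 21, 24, 26, 29, so it is a leap year (355 days).

yes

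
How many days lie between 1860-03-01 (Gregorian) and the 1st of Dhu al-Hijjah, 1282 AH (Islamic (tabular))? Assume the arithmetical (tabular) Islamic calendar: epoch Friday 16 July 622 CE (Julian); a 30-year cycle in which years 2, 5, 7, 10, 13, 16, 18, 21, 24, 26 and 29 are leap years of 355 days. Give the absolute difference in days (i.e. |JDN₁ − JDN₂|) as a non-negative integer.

First date → JDN 2400471; second date → JDN 2402709.
The interval is |2400471 − 2402709| = 2238 days.

2238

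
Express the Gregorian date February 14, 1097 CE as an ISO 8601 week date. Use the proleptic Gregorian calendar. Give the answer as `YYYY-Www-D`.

1097-W06-7

The weekday is Sunday (ISO weekday 7).
That Sunday belongs to ISO week 6 of ISO year 1097.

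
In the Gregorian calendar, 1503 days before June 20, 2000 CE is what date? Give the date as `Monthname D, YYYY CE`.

Counting 1503 days back from JDN 2451716 reaches JDN 2450213, which is May 9, 1996 CE.

May 9, 1996 CE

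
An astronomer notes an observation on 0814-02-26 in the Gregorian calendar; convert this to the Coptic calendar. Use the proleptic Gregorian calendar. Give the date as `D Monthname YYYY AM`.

Both dates share Julian Day Number 2018424; in the Coptic calendar that is 28 Meshir 530 AM.

28 Meshir 530 AM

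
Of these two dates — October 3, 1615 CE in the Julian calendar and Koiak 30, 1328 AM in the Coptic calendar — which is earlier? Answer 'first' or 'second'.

second

First date → JDN 2311212; second date → JDN 2309836.
JDN 2309836 < JDN 2311212, so the second date is earlier.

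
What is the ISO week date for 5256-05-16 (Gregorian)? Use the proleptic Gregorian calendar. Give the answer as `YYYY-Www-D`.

5256-W20-2

The weekday is Tuesday (ISO weekday 2).
That Tuesday belongs to ISO week 20 of ISO year 5256.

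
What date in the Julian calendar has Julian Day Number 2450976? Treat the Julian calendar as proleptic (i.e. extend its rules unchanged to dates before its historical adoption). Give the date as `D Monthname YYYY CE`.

29 May 1998 CE

JDN 2450976 is 11 June 1998 in the Gregorian calendar.
In the Julian calendar that day is 29 May 1998 CE.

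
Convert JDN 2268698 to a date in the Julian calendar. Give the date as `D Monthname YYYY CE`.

11 May 1499 CE

JDN 2268698 is 20 May 1499 in the proleptic Gregorian calendar.
In the Julian calendar that day is 11 May 1499 CE.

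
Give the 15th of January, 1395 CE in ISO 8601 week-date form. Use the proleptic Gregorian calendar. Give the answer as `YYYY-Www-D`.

The weekday is Thursday (ISO weekday 4).
That Thursday belongs to ISO week 3 of ISO year 1395.

1395-W03-4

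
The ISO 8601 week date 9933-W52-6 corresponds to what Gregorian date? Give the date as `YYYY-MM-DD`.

9933-12-30

ISO week 1 of 9933 is the week containing the first Thursday of 9933.
Week 52, day 6 (Saturday) lands on 9933-12-30.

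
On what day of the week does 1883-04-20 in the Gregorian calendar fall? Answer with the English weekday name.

JDN 2408921 mod 7 = 4, and JDN 0 was a Monday, so this is a Friday.

Friday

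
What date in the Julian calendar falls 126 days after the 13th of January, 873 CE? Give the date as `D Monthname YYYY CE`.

Counting 126 days forward from JDN 2039934 reaches JDN 2040060, which is 19 May 873 CE.

19 May 873 CE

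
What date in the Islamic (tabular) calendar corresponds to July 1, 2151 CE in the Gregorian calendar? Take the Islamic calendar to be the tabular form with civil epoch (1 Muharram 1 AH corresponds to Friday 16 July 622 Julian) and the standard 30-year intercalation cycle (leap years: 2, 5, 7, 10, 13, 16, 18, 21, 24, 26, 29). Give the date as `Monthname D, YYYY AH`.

Both dates share Julian Day Number 2506878; in the tabular Islamic calendar that is 17 Dhu al-Qa'dah 1576 AH.

Dhu al-Qa'dah 17, 1576 AH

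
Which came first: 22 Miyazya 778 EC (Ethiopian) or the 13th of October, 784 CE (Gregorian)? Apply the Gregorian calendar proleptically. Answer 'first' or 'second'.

second

Converting both to JDN: 2008251 vs 2007696; the smaller is the second.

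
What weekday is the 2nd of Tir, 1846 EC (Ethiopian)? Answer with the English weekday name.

Monday

Equivalently 9 January 1854 Gregorian, JDN 2398228.
Since JDN mod 7 = 0 (0 = Monday), the day is Monday.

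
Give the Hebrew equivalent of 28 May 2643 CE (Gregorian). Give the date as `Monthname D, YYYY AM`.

Iyar 18, 6403 AM

Both dates share Julian Day Number 2686543; in the Hebrew calendar that is 18 Iyar 6403 AM.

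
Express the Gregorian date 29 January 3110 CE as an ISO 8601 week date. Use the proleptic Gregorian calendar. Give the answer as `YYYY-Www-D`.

The weekday is Saturday (ISO weekday 6).
That Saturday belongs to ISO week 4 of ISO year 3110.

3110-W04-6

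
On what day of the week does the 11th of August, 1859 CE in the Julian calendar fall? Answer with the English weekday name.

Tuesday

This is JDN 2400280 (23 August 1859 Gregorian).
2400280 ≡ 1 (mod 7); counting from Monday = 0 gives Tuesday.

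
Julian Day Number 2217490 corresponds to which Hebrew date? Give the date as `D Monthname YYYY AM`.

29 Adar I 5119 AM

JDN 2217490 is 7 March 1359 in the proleptic Gregorian calendar.
In the Hebrew calendar that day is 29 Adar I 5119 AM.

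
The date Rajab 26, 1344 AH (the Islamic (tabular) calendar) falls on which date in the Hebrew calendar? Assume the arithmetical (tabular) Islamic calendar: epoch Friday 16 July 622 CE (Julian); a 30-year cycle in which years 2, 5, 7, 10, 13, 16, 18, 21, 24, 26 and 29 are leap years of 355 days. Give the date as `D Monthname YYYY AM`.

Both dates share Julian Day Number 2424556; in the Hebrew calendar that is 25 Shevat 5686 AM.

25 Shevat 5686 AM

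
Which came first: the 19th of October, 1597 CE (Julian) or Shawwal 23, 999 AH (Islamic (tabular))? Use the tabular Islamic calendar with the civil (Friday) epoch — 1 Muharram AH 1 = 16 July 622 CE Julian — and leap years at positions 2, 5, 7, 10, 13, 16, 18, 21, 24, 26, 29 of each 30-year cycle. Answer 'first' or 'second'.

second

The two dates have Julian Day Numbers 2304654 and 2302386 respectively.
Since 2302386 < 2304654, the second date comes first.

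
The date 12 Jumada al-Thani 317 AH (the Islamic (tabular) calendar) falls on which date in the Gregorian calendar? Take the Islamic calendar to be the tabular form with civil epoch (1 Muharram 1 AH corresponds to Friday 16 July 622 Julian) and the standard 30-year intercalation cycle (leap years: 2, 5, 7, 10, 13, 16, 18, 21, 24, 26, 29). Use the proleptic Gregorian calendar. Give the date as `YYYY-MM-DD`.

Both dates share Julian Day Number 2060579; in the Gregorian calendar that is 28 July 929 CE.

0929-07-28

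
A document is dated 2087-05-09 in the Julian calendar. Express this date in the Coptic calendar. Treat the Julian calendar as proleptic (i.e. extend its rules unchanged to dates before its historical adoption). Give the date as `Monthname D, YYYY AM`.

The source date corresponds to 22 May 2087 in the Gregorian calendar (JDN 2483463).
That day falls on 14 Pashons 1803 AM in the Coptic calendar.

Pashons 14, 1803 AM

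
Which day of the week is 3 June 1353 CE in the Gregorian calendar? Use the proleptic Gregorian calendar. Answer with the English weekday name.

Sunday

JDN 2215387 mod 7 = 6, and JDN 0 was a Monday, so this is a Sunday.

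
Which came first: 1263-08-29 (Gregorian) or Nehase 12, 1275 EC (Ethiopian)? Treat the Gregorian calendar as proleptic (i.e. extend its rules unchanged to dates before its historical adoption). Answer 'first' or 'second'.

The two dates have Julian Day Numbers 2182602 and 2189890 respectively.
Since 2182602 < 2189890, the first date comes first.

first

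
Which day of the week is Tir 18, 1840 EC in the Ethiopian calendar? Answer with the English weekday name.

Wednesday

This is JDN 2396053 (26 January 1848 Gregorian).
JDN 2396053 mod 7 = 2, and JDN 0 was a Monday, so this is a Wednesday.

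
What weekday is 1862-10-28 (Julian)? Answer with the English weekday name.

Sunday

This is JDN 2401454 (9 November 1862 Gregorian).
Since JDN mod 7 = 6 (0 = Monday), the day is Sunday.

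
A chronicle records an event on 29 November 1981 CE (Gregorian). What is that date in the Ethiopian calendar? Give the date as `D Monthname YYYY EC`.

Julian Day Number of the source date = 2444938.
Converting JDN 2444938 to the Ethiopian calendar gives 20 Hidar 1974 EC.

20 Hidar 1974 EC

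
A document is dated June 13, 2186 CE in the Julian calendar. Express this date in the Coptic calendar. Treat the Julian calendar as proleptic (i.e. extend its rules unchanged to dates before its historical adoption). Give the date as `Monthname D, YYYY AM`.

Paoni 19, 1902 AM

Both dates share Julian Day Number 2519658; in the Coptic calendar that is 19 Paoni 1902 AM.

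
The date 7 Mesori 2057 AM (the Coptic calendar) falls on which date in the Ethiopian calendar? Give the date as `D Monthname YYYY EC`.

7 Nehase 2333 EC

The source date corresponds to 16 August 2341 in the Gregorian calendar (JDN 2576320).
That day falls on 7 Nehase 2333 EC in the Ethiopian calendar.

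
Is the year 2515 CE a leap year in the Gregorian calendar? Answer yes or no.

2515 is not divisible by 4, so it is a common year.

no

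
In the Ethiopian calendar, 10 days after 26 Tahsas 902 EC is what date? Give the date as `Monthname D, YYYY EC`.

Tir 6, 902 EC

Counting 10 days forward from JDN 2053426 reaches JDN 2053436, which is Tir 6, 902 EC.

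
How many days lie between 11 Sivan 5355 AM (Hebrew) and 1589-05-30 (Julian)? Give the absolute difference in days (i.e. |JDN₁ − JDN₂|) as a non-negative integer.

2170

First date → JDN 2303760; second date → JDN 2301590.
The interval is |2303760 − 2301590| = 2170 days.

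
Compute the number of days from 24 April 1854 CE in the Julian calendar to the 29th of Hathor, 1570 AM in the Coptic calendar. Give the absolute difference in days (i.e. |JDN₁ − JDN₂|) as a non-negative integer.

JDN of the first date = 2398345.
JDN of the second date = 2398195.
|2398195 − 2398345| = 150.

150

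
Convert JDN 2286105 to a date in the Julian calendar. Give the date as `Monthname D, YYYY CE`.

January 6, 1547 CE

JDN 2286105 is 16 January 1547 in the proleptic Gregorian calendar.
In the Julian calendar that day is January 6, 1547 CE.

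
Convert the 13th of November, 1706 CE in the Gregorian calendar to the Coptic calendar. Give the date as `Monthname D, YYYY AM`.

Hathor 6, 1423 AM

Both dates share Julian Day Number 2344480; in the Coptic calendar that is 6 Hathor 1423 AM.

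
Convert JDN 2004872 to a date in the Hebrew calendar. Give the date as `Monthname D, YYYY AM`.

Shevat 1, 4537 AM

The proleptic Gregorian equivalent of JDN 2004872 is 19 January 777.
In the Hebrew calendar that day is Shevat 1, 4537 AM.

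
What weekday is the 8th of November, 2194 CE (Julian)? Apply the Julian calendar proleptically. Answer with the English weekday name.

Saturday

In the Gregorian calendar this is 22 November 2194 (JDN 2522728).
JDN 2522728 mod 7 = 5, and JDN 0 was a Monday, so this is a Saturday.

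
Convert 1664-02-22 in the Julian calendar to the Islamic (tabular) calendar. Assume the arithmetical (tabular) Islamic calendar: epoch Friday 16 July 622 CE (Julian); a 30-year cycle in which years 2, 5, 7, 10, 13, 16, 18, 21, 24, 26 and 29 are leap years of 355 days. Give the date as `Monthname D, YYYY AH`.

The source date corresponds to 3 March 1664 in the Gregorian calendar (JDN 2328886).
That day falls on 5 Sha'ban 1074 AH in the tabular Islamic calendar.

Sha'ban 5, 1074 AH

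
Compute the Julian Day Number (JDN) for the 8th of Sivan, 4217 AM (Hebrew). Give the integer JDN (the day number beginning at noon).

1888114

In the proleptic Gregorian calendar the same day is 18 May 457.
JDN 2400001 is 17 November 1858 CE (Gregorian), MJD 0; the target day is −511887 days from there, so JDN = 1888114.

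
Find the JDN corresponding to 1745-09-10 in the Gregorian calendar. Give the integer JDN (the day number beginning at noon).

2358661

JDN 2299161 is 15 October 1582 CE (Gregorian); the target day is +59500 days from there, so JDN = 2358661.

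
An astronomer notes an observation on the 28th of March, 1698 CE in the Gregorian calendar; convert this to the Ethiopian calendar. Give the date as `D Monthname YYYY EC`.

Both dates share Julian Day Number 2341329; in the Ethiopian calendar that is 22 Megabit 1690 EC.

22 Megabit 1690 EC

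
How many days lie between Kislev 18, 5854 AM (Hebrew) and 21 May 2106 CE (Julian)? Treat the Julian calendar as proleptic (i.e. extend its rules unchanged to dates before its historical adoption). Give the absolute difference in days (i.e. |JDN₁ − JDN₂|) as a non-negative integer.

JDN of the first date = 2485854.
JDN of the second date = 2490415.
|2490415 − 2485854| = 4561.

4561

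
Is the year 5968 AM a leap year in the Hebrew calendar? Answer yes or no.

no

Hebrew year 5968 is year 2 of its 19-year Metonic cycle; leap years are at positions 3, 6, 8, 11, 14, 17, 19, so it is a common year (12 months).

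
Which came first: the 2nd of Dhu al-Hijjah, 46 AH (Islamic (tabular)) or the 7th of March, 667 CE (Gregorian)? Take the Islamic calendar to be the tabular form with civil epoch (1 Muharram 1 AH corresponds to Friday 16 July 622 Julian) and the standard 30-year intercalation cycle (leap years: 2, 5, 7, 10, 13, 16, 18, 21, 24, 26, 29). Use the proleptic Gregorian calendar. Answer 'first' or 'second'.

first

The two dates have Julian Day Numbers 1964712 and 1964742 respectively.
Since 1964712 < 1964742, the first date comes first.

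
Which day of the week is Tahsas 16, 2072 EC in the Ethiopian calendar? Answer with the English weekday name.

In the Gregorian calendar this is 26 December 2079 (JDN 2480759).
Since JDN mod 7 = 1 (0 = Monday), the day is Tuesday.

Tuesday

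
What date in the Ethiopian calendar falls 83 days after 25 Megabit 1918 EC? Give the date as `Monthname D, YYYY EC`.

JDN of 25 Megabit 1918 EC = 2424609.
2424609 + 83 = 2424692.
JDN 2424692 in the Ethiopian calendar is Sene 18, 1918 EC.

Sene 18, 1918 EC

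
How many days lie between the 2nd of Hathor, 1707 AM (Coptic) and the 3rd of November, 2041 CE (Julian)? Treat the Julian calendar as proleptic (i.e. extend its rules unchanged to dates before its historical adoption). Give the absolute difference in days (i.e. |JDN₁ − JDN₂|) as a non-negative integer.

18633

JDN of the first date = 2448207.
JDN of the second date = 2466840.
|2466840 − 2448207| = 18633.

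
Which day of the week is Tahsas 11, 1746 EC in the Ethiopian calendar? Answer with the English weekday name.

In the Gregorian calendar this is 18 December 1753 (JDN 2361682).
JDN 2361682 mod 7 = 1, and JDN 0 was a Monday, so this is a Tuesday.

Tuesday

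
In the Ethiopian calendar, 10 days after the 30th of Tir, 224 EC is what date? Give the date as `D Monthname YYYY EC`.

10 Yekatit 224 EC

JDN of the 30th of Tir, 224 EC = 1805821.
1805821 + 10 = 1805831.
JDN 1805831 in the Ethiopian calendar is 10 Yekatit 224 EC.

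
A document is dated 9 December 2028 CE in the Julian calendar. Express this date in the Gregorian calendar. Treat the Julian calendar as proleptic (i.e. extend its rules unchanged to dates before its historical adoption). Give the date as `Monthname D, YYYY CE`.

For dates in this range the Gregorian date is 13 days ahead of the Julian.
9 December 2028 Julian + 13 days → 22 December 2028 Gregorian.

December 22, 2028 CE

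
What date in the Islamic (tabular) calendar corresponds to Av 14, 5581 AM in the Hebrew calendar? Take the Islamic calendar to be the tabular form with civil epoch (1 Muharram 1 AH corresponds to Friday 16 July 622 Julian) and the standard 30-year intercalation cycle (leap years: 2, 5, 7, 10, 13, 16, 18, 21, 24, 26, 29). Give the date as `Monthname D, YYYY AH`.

Dhu al-Qa'dah 13, 1236 AH

The source date corresponds to 12 August 1821 in the Gregorian calendar (JDN 2386390).
That day falls on 13 Dhu al-Qa'dah 1236 AH in the tabular Islamic calendar.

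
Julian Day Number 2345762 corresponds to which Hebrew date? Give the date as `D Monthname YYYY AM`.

JDN 2345762 is 18 May 1710 in the Gregorian calendar.
In the Hebrew calendar that day is 18 Iyar 5470 AM.

18 Iyar 5470 AM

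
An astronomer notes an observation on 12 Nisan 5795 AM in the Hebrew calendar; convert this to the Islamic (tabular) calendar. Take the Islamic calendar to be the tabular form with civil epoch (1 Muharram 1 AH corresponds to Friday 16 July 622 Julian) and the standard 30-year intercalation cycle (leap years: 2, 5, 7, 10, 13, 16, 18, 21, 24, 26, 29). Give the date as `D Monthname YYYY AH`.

Julian Day Number of the source date = 2464439.
Converting JDN 2464439 to the tabular Islamic calendar gives 12 Safar 1457 AH.

12 Safar 1457 AH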